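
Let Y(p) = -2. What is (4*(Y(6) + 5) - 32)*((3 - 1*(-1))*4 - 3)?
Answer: -260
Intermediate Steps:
(4*(Y(6) + 5) - 32)*((3 - 1*(-1))*4 - 3) = (4*(-2 + 5) - 32)*((3 - 1*(-1))*4 - 3) = (4*3 - 32)*((3 + 1)*4 - 3) = (12 - 32)*(4*4 - 3) = -20*(16 - 3) = -20*13 = -260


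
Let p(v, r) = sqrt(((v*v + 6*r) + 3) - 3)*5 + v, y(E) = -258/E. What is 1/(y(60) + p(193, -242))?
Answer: -18870/85931731 + 500*sqrt(35797)/85931731 ≈ 0.00088129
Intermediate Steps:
p(v, r) = v + 5*sqrt(v**2 + 6*r) (p(v, r) = sqrt(((v**2 + 6*r) + 3) - 3)*5 + v = sqrt((3 + v**2 + 6*r) - 3)*5 + v = sqrt(v**2 + 6*r)*5 + v = 5*sqrt(v**2 + 6*r) + v = v + 5*sqrt(v**2 + 6*r))
1/(y(60) + p(193, -242)) = 1/(-258/60 + (193 + 5*sqrt(193**2 + 6*(-242)))) = 1/(-258*1/60 + (193 + 5*sqrt(37249 - 1452))) = 1/(-43/10 + (193 + 5*sqrt(35797))) = 1/(1887/10 + 5*sqrt(35797))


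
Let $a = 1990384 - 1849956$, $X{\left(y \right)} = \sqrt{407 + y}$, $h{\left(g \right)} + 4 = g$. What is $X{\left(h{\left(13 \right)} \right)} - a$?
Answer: $-140428 + 4 \sqrt{26} \approx -1.4041 \cdot 10^{5}$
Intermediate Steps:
$h{\left(g \right)} = -4 + g$
$a = 140428$ ($a = 1990384 - 1849956 = 140428$)
$X{\left(h{\left(13 \right)} \right)} - a = \sqrt{407 + \left(-4 + 13\right)} - 140428 = \sqrt{407 + 9} - 140428 = \sqrt{416} - 140428 = 4 \sqrt{26} - 140428 = -140428 + 4 \sqrt{26}$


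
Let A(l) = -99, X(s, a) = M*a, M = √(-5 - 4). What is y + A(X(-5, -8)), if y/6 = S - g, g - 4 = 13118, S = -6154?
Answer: -115755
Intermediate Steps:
M = 3*I (M = √(-9) = 3*I ≈ 3.0*I)
g = 13122 (g = 4 + 13118 = 13122)
X(s, a) = 3*I*a (X(s, a) = (3*I)*a = 3*I*a)
y = -115656 (y = 6*(-6154 - 1*13122) = 6*(-6154 - 13122) = 6*(-19276) = -115656)
y + A(X(-5, -8)) = -115656 - 99 = -115755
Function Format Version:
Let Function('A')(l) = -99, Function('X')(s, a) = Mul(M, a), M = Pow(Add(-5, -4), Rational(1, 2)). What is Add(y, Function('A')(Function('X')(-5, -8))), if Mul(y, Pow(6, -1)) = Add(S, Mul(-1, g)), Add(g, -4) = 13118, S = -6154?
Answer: -115755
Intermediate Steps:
M = Mul(3, I) (M = Pow(-9, Rational(1, 2)) = Mul(3, I) ≈ Mul(3.0000, I))
g = 13122 (g = Add(4, 13118) = 13122)
Function('X')(s, a) = Mul(3, I, a) (Function('X')(s, a) = Mul(Mul(3, I), a) = Mul(3, I, a))
y = -115656 (y = Mul(6, Add(-6154, Mul(-1, 13122))) = Mul(6, Add(-6154, -13122)) = Mul(6, -19276) = -115656)
Add(y, Function('A')(Function('X')(-5, -8))) = Add(-115656, -99) = -115755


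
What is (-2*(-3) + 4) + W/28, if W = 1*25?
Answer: 305/28 ≈ 10.893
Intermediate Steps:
W = 25
(-2*(-3) + 4) + W/28 = (-2*(-3) + 4) + 25/28 = (6 + 4) + 25*(1/28) = 10 + 25/28 = 305/28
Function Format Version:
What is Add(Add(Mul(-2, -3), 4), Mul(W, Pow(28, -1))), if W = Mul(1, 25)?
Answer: Rational(305, 28) ≈ 10.893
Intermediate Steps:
W = 25
Add(Add(Mul(-2, -3), 4), Mul(W, Pow(28, -1))) = Add(Add(Mul(-2, -3), 4), Mul(25, Pow(28, -1))) = Add(Add(6, 4), Mul(25, Rational(1, 28))) = Add(10, Rational(25, 28)) = Rational(305, 28)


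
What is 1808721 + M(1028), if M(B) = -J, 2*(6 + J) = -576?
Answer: 1809015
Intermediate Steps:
J = -294 (J = -6 + (½)*(-576) = -6 - 288 = -294)
M(B) = 294 (M(B) = -1*(-294) = 294)
1808721 + M(1028) = 1808721 + 294 = 1809015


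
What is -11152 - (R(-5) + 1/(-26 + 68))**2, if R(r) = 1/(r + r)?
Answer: -122950864/11025 ≈ -11152.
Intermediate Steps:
R(r) = 1/(2*r)
-11152 - (R(-5) + 1/(-26 + 68))**2 = -11152 - ((1/2)/(-5) + 1/(-26 + 68))**2 = -11152 - ((1/2)*(-1/5) + 1/42)**2 = -11152 - (-1/10 + 1/42)**2 = -11152 - (-8/105)**2 = -11152 - 1*64/11025 = -11152 - 64/11025 = -122950864/11025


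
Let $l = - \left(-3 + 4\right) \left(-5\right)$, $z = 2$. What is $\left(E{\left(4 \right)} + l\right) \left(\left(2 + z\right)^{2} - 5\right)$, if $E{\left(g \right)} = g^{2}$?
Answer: $231$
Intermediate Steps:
$l = 5$ ($l = - 1 \left(-5\right) = \left(-1\right) \left(-5\right) = 5$)
$\left(E{\left(4 \right)} + l\right) \left(\left(2 + z\right)^{2} - 5\right) = \left(4^{2} + 5\right) \left(\left(2 + 2\right)^{2} - 5\right) = \left(16 + 5\right) \left(4^{2} - 5\right) = 21 \left(16 - 5\right) = 21 \cdot 11 = 231$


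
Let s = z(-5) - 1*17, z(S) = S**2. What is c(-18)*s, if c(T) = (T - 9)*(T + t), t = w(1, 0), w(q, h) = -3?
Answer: 4536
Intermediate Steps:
t = -3
c(T) = (-9 + T)*(-3 + T) (c(T) = (T - 9)*(T - 3) = (-9 + T)*(-3 + T))
s = 8 (s = (-5)**2 - 1*17 = 25 - 17 = 8)
c(-18)*s = (27 + (-18)**2 - 12*(-18))*8 = (27 + 324 + 216)*8 = 567*8 = 4536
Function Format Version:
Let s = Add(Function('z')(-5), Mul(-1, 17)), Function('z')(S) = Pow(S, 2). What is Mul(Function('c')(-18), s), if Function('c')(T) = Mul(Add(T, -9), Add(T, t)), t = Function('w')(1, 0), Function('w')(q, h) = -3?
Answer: 4536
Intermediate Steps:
t = -3
Function('c')(T) = Mul(Add(-9, T), Add(-3, T)) (Function('c')(T) = Mul(Add(T, -9), Add(T, -3)) = Mul(Add(-9, T), Add(-3, T)))
s = 8 (s = Add(Pow(-5, 2), Mul(-1, 17)) = Add(25, -17) = 8)
Mul(Function('c')(-18), s) = Mul(Add(27, Pow(-18, 2), Mul(-12, -18)), 8) = Mul(Add(27, 324, 216), 8) = Mul(567, 8) = 4536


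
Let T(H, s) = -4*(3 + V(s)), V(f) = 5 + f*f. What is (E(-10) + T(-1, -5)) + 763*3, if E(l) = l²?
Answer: 2257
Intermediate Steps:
V(f) = 5 + f²
T(H, s) = -32 - 4*s² (T(H, s) = -4*(3 + (5 + s²)) = -4*(8 + s²) = -32 - 4*s²)
(E(-10) + T(-1, -5)) + 763*3 = ((-10)² + (-32 - 4*(-5)²)) + 763*3 = (100 + (-32 - 4*25)) + 2289 = (100 + (-32 - 100)) + 2289 = (100 - 132) + 2289 = -32 + 2289 = 2257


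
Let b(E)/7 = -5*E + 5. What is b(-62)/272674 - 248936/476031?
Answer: -66828726509/129801276894 ≈ -0.51485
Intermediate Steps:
b(E) = 35 - 35*E (b(E) = 7*(-5*E + 5) = 7*(5 - 5*E) = 35 - 35*E)
b(-62)/272674 - 248936/476031 = (35 - 35*(-62))/272674 - 248936/476031 = (35 + 2170)*(1/272674) - 248936*1/476031 = 2205*(1/272674) - 248936/476031 = 2205/272674 - 248936/476031 = -66828726509/129801276894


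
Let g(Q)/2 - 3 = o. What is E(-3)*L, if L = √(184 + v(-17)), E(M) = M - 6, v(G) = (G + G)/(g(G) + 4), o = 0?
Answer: -9*√4515/5 ≈ -120.95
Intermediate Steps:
g(Q) = 6 (g(Q) = 6 + 2*0 = 6 + 0 = 6)
v(G) = G/5 (v(G) = (G + G)/(6 + 4) = (2*G)/10 = (2*G)*(⅒) = G/5)
E(M) = -6 + M
L = √4515/5 (L = √(184 + (⅕)*(-17)) = √(184 - 17/5) = √(903/5) = √4515/5 ≈ 13.439)
E(-3)*L = (-6 - 3)*(√4515/5) = -9*√4515/5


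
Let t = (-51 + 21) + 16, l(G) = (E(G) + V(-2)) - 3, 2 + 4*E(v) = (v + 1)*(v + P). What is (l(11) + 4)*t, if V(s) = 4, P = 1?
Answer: -567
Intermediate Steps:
E(v) = -½ + (1 + v)²/4 (E(v) = -½ + ((v + 1)*(v + 1))/4 = -½ + ((1 + v)*(1 + v))/4 = -½ + (1 + v)²/4)
l(G) = ¾ + G/2 + G²/4 (l(G) = ((-¼ + G/2 + G²/4) + 4) - 3 = (15/4 + G/2 + G²/4) - 3 = ¾ + G/2 + G²/4)
t = -14 (t = -30 + 16 = -14)
(l(11) + 4)*t = ((¾ + (½)*11 + (¼)*11²) + 4)*(-14) = ((¾ + 11/2 + (¼)*121) + 4)*(-14) = ((¾ + 11/2 + 121/4) + 4)*(-14) = (73/2 + 4)*(-14) = (81/2)*(-14) = -567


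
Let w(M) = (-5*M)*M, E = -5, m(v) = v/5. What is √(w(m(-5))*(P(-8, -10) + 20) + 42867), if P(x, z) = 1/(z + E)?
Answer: √384906/3 ≈ 206.80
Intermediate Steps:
m(v) = v/5 (m(v) = v*(⅕) = v/5)
P(x, z) = 1/(-5 + z) (P(x, z) = 1/(z - 5) = 1/(-5 + z))
w(M) = -5*M²
√(w(m(-5))*(P(-8, -10) + 20) + 42867) = √((-5*1²)*(1/(-5 - 10) + 20) + 42867) = √((-5*(-1)²)*(1/(-15) + 20) + 42867) = √((-5*1)*(-1/15 + 20) + 42867) = √(-5*299/15 + 42867) = √(-299/3 + 42867) = √(128302/3) = √384906/3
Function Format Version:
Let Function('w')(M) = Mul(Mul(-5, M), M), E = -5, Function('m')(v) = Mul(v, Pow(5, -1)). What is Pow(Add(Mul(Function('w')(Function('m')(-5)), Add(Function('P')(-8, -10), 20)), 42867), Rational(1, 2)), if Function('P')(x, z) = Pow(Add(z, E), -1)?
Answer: Mul(Rational(1, 3), Pow(384906, Rational(1, 2))) ≈ 206.80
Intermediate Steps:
Function('m')(v) = Mul(Rational(1, 5), v) (Function('m')(v) = Mul(v, Rational(1, 5)) = Mul(Rational(1, 5), v))
Function('P')(x, z) = Pow(Add(-5, z), -1) (Function('P')(x, z) = Pow(Add(z, -5), -1) = Pow(Add(-5, z), -1))
Function('w')(M) = Mul(-5, Pow(M, 2))
Pow(Add(Mul(Function('w')(Function('m')(-5)), Add(Function('P')(-8, -10), 20)), 42867), Rational(1, 2)) = Pow(Add(Mul(Mul(-5, Pow(Mul(Rational(1, 5), -5), 2)), Add(Pow(Add(-5, -10), -1), 20)), 42867), Rational(1, 2)) = Pow(Add(Mul(Mul(-5, Pow(-1, 2)), Add(Pow(-15, -1), 20)), 42867), Rational(1, 2)) = Pow(Add(Mul(Mul(-5, 1), Add(Rational(-1, 15), 20)), 42867), Rational(1, 2)) = Pow(Add(Mul(-5, Rational(299, 15)), 42867), Rational(1, 2)) = Pow(Add(Rational(-299, 3), 42867), Rational(1, 2)) = Pow(Rational(128302, 3), Rational(1, 2)) = Mul(Rational(1, 3), Pow(384906, Rational(1, 2)))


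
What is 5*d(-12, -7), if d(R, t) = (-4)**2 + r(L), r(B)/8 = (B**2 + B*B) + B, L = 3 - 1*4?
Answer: 120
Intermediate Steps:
L = -1 (L = 3 - 4 = -1)
r(B) = 8*B + 16*B**2 (r(B) = 8*((B**2 + B*B) + B) = 8*((B**2 + B**2) + B) = 8*(2*B**2 + B) = 8*(B + 2*B**2) = 8*B + 16*B**2)
d(R, t) = 24 (d(R, t) = (-4)**2 + 8*(-1)*(1 + 2*(-1)) = 16 + 8*(-1)*(1 - 2) = 16 + 8*(-1)*(-1) = 16 + 8 = 24)
5*d(-12, -7) = 5*24 = 120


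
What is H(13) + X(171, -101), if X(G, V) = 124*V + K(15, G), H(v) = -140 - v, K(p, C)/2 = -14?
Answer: -12705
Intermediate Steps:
K(p, C) = -28 (K(p, C) = 2*(-14) = -28)
X(G, V) = -28 + 124*V (X(G, V) = 124*V - 28 = -28 + 124*V)
H(13) + X(171, -101) = (-140 - 1*13) + (-28 + 124*(-101)) = (-140 - 13) + (-28 - 12524) = -153 - 12552 = -12705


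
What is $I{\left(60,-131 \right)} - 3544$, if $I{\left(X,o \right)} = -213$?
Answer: $-3757$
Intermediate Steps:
$I{\left(60,-131 \right)} - 3544 = -213 - 3544 = -3757$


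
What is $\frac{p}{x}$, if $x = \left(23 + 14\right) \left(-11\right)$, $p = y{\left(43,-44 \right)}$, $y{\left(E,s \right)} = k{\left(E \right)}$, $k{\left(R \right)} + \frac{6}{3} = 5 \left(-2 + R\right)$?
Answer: $- \frac{203}{407} \approx -0.49877$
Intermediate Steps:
$k{\left(R \right)} = -12 + 5 R$ ($k{\left(R \right)} = -2 + 5 \left(-2 + R\right) = -2 + \left(-10 + 5 R\right) = -12 + 5 R$)
$y{\left(E,s \right)} = -12 + 5 E$
$p = 203$ ($p = -12 + 5 \cdot 43 = -12 + 215 = 203$)
$x = -407$ ($x = 37 \left(-11\right) = -407$)
$\frac{p}{x} = \frac{203}{-407} = 203 \left(- \frac{1}{407}\right) = - \frac{203}{407}$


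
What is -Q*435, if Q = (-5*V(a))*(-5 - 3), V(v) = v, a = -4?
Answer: 69600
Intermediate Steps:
Q = -160 (Q = (-5*(-4))*(-5 - 3) = 20*(-8) = -160)
-Q*435 = -(-160)*435 = -1*(-69600) = 69600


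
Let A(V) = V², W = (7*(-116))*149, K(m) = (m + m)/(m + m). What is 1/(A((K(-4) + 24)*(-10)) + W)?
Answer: -1/58488 ≈ -1.7098e-5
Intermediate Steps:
K(m) = 1 (K(m) = (2*m)/((2*m)) = (2*m)*(1/(2*m)) = 1)
W = -120988 (W = -812*149 = -120988)
1/(A((K(-4) + 24)*(-10)) + W) = 1/(((1 + 24)*(-10))² - 120988) = 1/((25*(-10))² - 120988) = 1/((-250)² - 120988) = 1/(62500 - 120988) = 1/(-58488) = -1/58488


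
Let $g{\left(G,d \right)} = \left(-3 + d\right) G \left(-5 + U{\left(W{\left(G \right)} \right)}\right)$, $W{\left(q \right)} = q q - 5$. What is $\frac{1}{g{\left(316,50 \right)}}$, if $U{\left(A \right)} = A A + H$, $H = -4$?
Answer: $\frac{1}{148077739995584} \approx 6.7532 \cdot 10^{-15}$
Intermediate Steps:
$W{\left(q \right)} = -5 + q^{2}$ ($W{\left(q \right)} = q^{2} - 5 = -5 + q^{2}$)
$U{\left(A \right)} = -4 + A^{2}$ ($U{\left(A \right)} = A A - 4 = A^{2} - 4 = -4 + A^{2}$)
$g{\left(G,d \right)} = G \left(-9 + \left(-5 + G^{2}\right)^{2}\right) \left(-3 + d\right)$ ($g{\left(G,d \right)} = \left(-3 + d\right) G \left(-5 + \left(-4 + \left(-5 + G^{2}\right)^{2}\right)\right) = G \left(-3 + d\right) \left(-9 + \left(-5 + G^{2}\right)^{2}\right) = G \left(-9 + \left(-5 + G^{2}\right)^{2}\right) \left(-3 + d\right)$)
$\frac{1}{g{\left(316,50 \right)}} = \frac{1}{316 \left(27 - 250 - 3 \left(-5 + 316^{2}\right)^{2} + 50 \left(-4 + \left(-5 + 316^{2}\right)^{2}\right)\right)} = \frac{1}{316 \left(27 - 250 - 3 \left(-5 + 99856\right)^{2} + 50 \left(-4 + \left(-5 + 99856\right)^{2}\right)\right)} = \frac{1}{316 \left(27 - 250 - 3 \cdot 99851^{2} + 50 \left(-4 + 99851^{2}\right)\right)} = \frac{1}{316 \left(27 - 250 - 29910666603 + 50 \left(-4 + 9970222201\right)\right)} = \frac{1}{316 \left(27 - 250 - 29910666603 + 50 \cdot 9970222197\right)} = \frac{1}{316 \left(27 - 250 - 29910666603 + 498511109850\right)} = \frac{1}{316 \cdot 468600443024} = \frac{1}{148077739995584}$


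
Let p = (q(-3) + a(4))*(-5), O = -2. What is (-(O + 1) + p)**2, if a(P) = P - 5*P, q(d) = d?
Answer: 9216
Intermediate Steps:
a(P) = -4*P
p = 95 (p = (-3 - 4*4)*(-5) = (-3 - 16)*(-5) = -19*(-5) = 95)
(-(O + 1) + p)**2 = (-(-2 + 1) + 95)**2 = (-1*(-1) + 95)**2 = (1 + 95)**2 = 96**2 = 9216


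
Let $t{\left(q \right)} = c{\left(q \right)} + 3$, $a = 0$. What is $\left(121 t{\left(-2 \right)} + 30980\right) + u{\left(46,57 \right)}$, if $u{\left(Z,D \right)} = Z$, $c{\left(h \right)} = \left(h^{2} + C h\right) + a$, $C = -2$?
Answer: $32357$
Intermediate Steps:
$c{\left(h \right)} = h^{2} - 2 h$ ($c{\left(h \right)} = \left(h^{2} - 2 h\right) + 0 = h^{2} - 2 h$)
$t{\left(q \right)} = 3 + q \left(-2 + q\right)$ ($t{\left(q \right)} = q \left(-2 + q\right) + 3 = 3 + q \left(-2 + q\right)$)
$\left(121 t{\left(-2 \right)} + 30980\right) + u{\left(46,57 \right)} = \left(121 \left(3 + \left(-2\right)^{2} - -4\right) + 30980\right) + 46 = \left(121 \left(3 + 4 + 4\right) + 30980\right) + 46 = \left(121 \cdot 11 + 30980\right) + 46 = \left(1331 + 30980\right) + 46 = 32311 + 46 = 32357$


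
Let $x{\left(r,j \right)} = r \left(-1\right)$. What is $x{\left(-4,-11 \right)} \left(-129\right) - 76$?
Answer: $-592$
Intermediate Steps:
$x{\left(r,j \right)} = - r$
$x{\left(-4,-11 \right)} \left(-129\right) - 76 = \left(-1\right) \left(-4\right) \left(-129\right) - 76 = 4 \left(-129\right) - 76 = -516 - 76 = -592$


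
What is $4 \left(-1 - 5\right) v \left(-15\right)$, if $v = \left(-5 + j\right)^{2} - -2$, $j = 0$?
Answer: $9720$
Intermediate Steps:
$v = 27$ ($v = \left(-5 + 0\right)^{2} - -2 = \left(-5\right)^{2} + 2 = 25 + 2 = 27$)
$4 \left(-1 - 5\right) v \left(-15\right) = 4 \left(-1 - 5\right) 27 \left(-15\right) = 4 \left(-6\right) 27 \left(-15\right) = \left(-24\right) 27 \left(-15\right) = \left(-648\right) \left(-15\right) = 9720$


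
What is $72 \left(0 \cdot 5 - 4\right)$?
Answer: $-288$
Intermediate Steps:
$72 \left(0 \cdot 5 - 4\right) = 72 \left(0 - 4\right) = 72 \left(-4\right) = -288$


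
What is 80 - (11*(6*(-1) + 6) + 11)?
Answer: 69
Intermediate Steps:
80 - (11*(6*(-1) + 6) + 11) = 80 - (11*(-6 + 6) + 11) = 80 - (11*0 + 11) = 80 - (0 + 11) = 80 - 1*11 = 80 - 11 = 69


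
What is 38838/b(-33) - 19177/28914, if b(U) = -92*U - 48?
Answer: 4933616/399977 ≈ 12.335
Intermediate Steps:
b(U) = -48 - 92*U
38838/b(-33) - 19177/28914 = 38838/(-48 - 92*(-33)) - 19177/28914 = 38838/(-48 + 3036) - 19177*1/28914 = 38838/2988 - 19177/28914 = 38838*(1/2988) - 19177/28914 = 6473/498 - 19177/28914 = 4933616/399977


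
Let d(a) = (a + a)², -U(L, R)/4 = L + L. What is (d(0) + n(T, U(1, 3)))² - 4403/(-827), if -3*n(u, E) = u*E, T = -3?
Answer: 57331/827 ≈ 69.324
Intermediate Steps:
U(L, R) = -8*L (U(L, R) = -4*(L + L) = -8*L)
d(a) = 4*a² (d(a) = (2*a)² = 4*a²)
n(u, E) = -E*u/3 (n(u, E) = -u*E/3 = -E*u/3)
(d(0) + n(T, U(1, 3)))² - 4403/(-827) = (4*0² - ⅓*(-8*1)*(-3))² - 4403/(-827) = (4*0 - ⅓*(-8)*(-3))² - 4403*(-1/827) = (0 - 8)² + 4403/827 = (-8)² + 4403/827 = 64 + 4403/827 = 57331/827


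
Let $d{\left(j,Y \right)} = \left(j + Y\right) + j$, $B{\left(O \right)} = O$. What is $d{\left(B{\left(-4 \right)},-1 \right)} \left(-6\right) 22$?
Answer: $1188$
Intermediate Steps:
$d{\left(j,Y \right)} = Y + 2 j$ ($d{\left(j,Y \right)} = \left(Y + j\right) + j = Y + 2 j$)
$d{\left(B{\left(-4 \right)},-1 \right)} \left(-6\right) 22 = \left(-1 + 2 \left(-4\right)\right) \left(-6\right) 22 = \left(-1 - 8\right) \left(-6\right) 22 = \left(-9\right) \left(-6\right) 22 = 54 \cdot 22 = 1188$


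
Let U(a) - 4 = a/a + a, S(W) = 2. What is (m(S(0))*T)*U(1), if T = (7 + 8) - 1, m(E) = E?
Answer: 168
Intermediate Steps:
U(a) = 5 + a (U(a) = 4 + (a/a + a) = 4 + (1 + a) = 5 + a)
T = 14 (T = 15 - 1 = 14)
(m(S(0))*T)*U(1) = (2*14)*(5 + 1) = 28*6 = 168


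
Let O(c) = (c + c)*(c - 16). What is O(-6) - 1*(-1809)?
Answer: 2073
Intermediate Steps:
O(c) = 2*c*(-16 + c) (O(c) = (2*c)*(-16 + c) = 2*c*(-16 + c))
O(-6) - 1*(-1809) = 2*(-6)*(-16 - 6) - 1*(-1809) = 2*(-6)*(-22) + 1809 = 264 + 1809 = 2073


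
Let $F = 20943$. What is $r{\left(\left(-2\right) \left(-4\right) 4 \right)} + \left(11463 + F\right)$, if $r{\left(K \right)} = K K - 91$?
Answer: $33339$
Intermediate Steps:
$r{\left(K \right)} = -91 + K^{2}$ ($r{\left(K \right)} = K^{2} - 91 = -91 + K^{2}$)
$r{\left(\left(-2\right) \left(-4\right) 4 \right)} + \left(11463 + F\right) = \left(-91 + \left(\left(-2\right) \left(-4\right) 4\right)^{2}\right) + \left(11463 + 20943\right) = \left(-91 + \left(8 \cdot 4\right)^{2}\right) + 32406 = \left(-91 + 32^{2}\right) + 32406 = \left(-91 + 1024\right) + 32406 = 933 + 32406 = 33339$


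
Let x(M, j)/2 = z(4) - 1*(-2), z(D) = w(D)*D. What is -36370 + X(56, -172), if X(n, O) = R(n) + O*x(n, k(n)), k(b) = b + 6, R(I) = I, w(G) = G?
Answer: -42506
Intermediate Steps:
z(D) = D² (z(D) = D*D = D²)
k(b) = 6 + b
x(M, j) = 36 (x(M, j) = 2*(4² - 1*(-2)) = 2*(16 + 2) = 2*18 = 36)
X(n, O) = n + 36*O (X(n, O) = n + O*36 = n + 36*O)
-36370 + X(56, -172) = -36370 + (56 + 36*(-172)) = -36370 + (56 - 6192) = -36370 - 6136 = -42506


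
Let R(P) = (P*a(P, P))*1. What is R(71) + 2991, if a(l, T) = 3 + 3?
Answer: 3417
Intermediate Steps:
a(l, T) = 6
R(P) = 6*P (R(P) = (P*6)*1 = (6*P)*1 = 6*P)
R(71) + 2991 = 6*71 + 2991 = 426 + 2991 = 3417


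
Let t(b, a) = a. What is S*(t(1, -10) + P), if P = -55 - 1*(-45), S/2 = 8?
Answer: -320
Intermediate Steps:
S = 16 (S = 2*8 = 16)
P = -10 (P = -55 + 45 = -10)
S*(t(1, -10) + P) = 16*(-10 - 10) = 16*(-20) = -320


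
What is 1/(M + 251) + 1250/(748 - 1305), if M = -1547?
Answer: -1620557/721872 ≈ -2.2449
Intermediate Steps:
1/(M + 251) + 1250/(748 - 1305) = 1/(-1547 + 251) + 1250/(748 - 1305) = 1/(-1296) + 1250/(-557) = -1/1296 - 1/557*1250 = -1/1296 - 1250/557 = -1620557/721872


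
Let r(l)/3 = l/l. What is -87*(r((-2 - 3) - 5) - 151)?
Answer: 12876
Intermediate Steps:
r(l) = 3 (r(l) = 3*(l/l) = 3*1 = 3)
-87*(r((-2 - 3) - 5) - 151) = -87*(3 - 151) = -87*(-148) = 12876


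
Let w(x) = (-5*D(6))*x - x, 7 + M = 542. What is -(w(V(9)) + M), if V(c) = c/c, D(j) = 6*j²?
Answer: 546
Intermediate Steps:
V(c) = 1
M = 535 (M = -7 + 542 = 535)
w(x) = -1081*x (w(x) = (-30*6²)*x - x = (-30*36)*x - x = (-5*216)*x - x = -1080*x - x = -1081*x)
-(w(V(9)) + M) = -(-1081*1 + 535) = -(-1081 + 535) = -1*(-546) = 546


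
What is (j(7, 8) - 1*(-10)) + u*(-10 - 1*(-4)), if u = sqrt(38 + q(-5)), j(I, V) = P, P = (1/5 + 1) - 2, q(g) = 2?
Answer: 46/5 - 12*sqrt(10) ≈ -28.747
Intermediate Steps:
P = -4/5 (P = (1/5 + 1) - 2 = 6/5 - 2 = -4/5 ≈ -0.80000)
j(I, V) = -4/5
u = 2*sqrt(10) (u = sqrt(38 + 2) = sqrt(40) = 2*sqrt(10) ≈ 6.3246)
(j(7, 8) - 1*(-10)) + u*(-10 - 1*(-4)) = (-4/5 - 1*(-10)) + (2*sqrt(10))*(-10 - 1*(-4)) = (-4/5 + 10) + (2*sqrt(10))*(-10 + 4) = 46/5 + (2*sqrt(10))*(-6) = 46/5 - 12*sqrt(10)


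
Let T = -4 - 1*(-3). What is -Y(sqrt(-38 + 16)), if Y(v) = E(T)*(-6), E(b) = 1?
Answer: 6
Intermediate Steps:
T = -1 (T = -4 + 3 = -1)
Y(v) = -6 (Y(v) = 1*(-6) = -6)
-Y(sqrt(-38 + 16)) = -1*(-6) = 6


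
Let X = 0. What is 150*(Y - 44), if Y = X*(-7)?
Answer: -6600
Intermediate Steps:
Y = 0 (Y = 0*(-7) = 0)
150*(Y - 44) = 150*(0 - 44) = 150*(-44) = -6600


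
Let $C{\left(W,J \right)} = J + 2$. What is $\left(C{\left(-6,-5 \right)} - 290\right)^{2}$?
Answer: $85849$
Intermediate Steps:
$C{\left(W,J \right)} = 2 + J$
$\left(C{\left(-6,-5 \right)} - 290\right)^{2} = \left(\left(2 - 5\right) - 290\right)^{2} = \left(-3 - 290\right)^{2} = \left(-293\right)^{2} = 85849$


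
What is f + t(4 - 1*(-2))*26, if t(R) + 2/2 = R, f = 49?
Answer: 179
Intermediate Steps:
t(R) = -1 + R
f + t(4 - 1*(-2))*26 = 49 + (-1 + (4 - 1*(-2)))*26 = 49 + (-1 + (4 + 2))*26 = 49 + (-1 + 6)*26 = 49 + 5*26 = 49 + 130 = 179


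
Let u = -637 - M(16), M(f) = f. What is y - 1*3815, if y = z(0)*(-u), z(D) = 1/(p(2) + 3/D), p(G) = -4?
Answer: -3815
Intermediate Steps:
u = -653 (u = -637 - 1*16 = -637 - 16 = -653)
z(D) = 1/(-4 + 3/D)
y = 0 (y = (0/(3 - 4*0))*(-1*(-653)) = (0/(3 + 0))*653 = (0/3)*653 = (0*(⅓))*653 = 0*653 = 0)
y - 1*3815 = 0 - 1*3815 = 0 - 3815 = -3815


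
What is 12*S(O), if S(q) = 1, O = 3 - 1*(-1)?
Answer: 12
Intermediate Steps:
O = 4 (O = 3 + 1 = 4)
12*S(O) = 12*1 = 12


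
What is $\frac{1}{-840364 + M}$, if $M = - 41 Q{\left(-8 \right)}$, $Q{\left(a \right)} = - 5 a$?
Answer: $- \frac{1}{842004} \approx -1.1876 \cdot 10^{-6}$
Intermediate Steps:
$M = -1640$ ($M = - 41 \left(\left(-5\right) \left(-8\right)\right) = \left(-41\right) 40 = -1640$)
$\frac{1}{-840364 + M} = \frac{1}{-840364 - 1640} = \frac{1}{-842004} = - \frac{1}{842004}$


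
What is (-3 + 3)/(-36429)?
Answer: 0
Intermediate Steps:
(-3 + 3)/(-36429) = -1/36429*0 = 0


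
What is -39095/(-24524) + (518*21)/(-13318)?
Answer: 126947569/163305316 ≈ 0.77736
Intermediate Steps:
-39095/(-24524) + (518*21)/(-13318) = -39095*(-1/24524) + 10878*(-1/13318) = 39095/24524 - 5439/6659 = 126947569/163305316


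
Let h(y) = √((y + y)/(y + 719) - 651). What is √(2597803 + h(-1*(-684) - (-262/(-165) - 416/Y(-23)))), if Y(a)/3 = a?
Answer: √(1486690732522313227 + 756497*I*√372004490586751)/756497 ≈ 1611.8 + 0.0079092*I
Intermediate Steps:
Y(a) = 3*a
h(y) = √(-651 + 2*y/(719 + y)) (h(y) = √((2*y)/(719 + y) - 651) = √(2*y/(719 + y) - 651) = √(-651 + 2*y/(719 + y)))
√(2597803 + h(-1*(-684) - (-262/(-165) - 416/Y(-23)))) = √(2597803 + √((-468069 - 649*(-1*(-684) - (-262/(-165) - 416/(3*(-23)))))/(719 + (-1*(-684) - (-262/(-165) - 416/(3*(-23))))))) = √(2597803 + √((-468069 - 649*(684 - (-262*(-1/165) - 416/(-69))))/(719 + (684 - (-262*(-1/165) - 416/(-69)))))) = √(2597803 + √((-468069 - 649*(684 - (262/165 - 416*(-1/69))))/(719 + (684 - (262/165 - 416*(-1/69)))))) = √(2597803 + √((-468069 - 649*(684 - (262/165 + 416/69)))/(719 + (684 - (262/165 + 416/69))))) = √(2597803 + √((-468069 - 649*(684 - 1*28906/3795))/(719 + (684 - 1*28906/3795)))) = √(2597803 + √((-468069 - 649*(684 - 28906/3795))/(719 + (684 - 28906/3795)))) = √(2597803 + √((-468069 - 649*2566874/3795)/(719 + 2566874/3795))) = √(2597803 + √((-468069 - 151445566/345)/(5295479/3795))) = √(2597803 + √((3795/5295479)*(-312929371/345))) = √(2597803 + √(-3442223081/5295479)) = √(2597803 + I*√372004490586751/756497)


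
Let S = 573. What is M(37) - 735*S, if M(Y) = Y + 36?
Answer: -421082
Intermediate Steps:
M(Y) = 36 + Y
M(37) - 735*S = (36 + 37) - 735*573 = 73 - 421155 = -421082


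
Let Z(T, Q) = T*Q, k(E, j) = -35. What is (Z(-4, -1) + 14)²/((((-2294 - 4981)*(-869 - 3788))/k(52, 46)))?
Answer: -756/2258645 ≈ -0.00033471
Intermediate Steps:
Z(T, Q) = Q*T
(Z(-4, -1) + 14)²/((((-2294 - 4981)*(-869 - 3788))/k(52, 46))) = (-1*(-4) + 14)²/((((-2294 - 4981)*(-869 - 3788))/(-35))) = (4 + 14)²/((-7275*(-4657)*(-1/35))) = 18²/((33879675*(-1/35))) = 324/(-6775935/7) = 324*(-7/6775935) = -756/2258645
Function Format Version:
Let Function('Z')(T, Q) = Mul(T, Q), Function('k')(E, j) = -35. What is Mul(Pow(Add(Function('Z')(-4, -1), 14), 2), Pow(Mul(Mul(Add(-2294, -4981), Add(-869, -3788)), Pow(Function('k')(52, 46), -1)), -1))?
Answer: Rational(-756, 2258645) ≈ -0.00033471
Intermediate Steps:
Function('Z')(T, Q) = Mul(Q, T)
Mul(Pow(Add(Function('Z')(-4, -1), 14), 2), Pow(Mul(Mul(Add(-2294, -4981), Add(-869, -3788)), Pow(Function('k')(52, 46), -1)), -1)) = Mul(Pow(Add(Mul(-1, -4), 14), 2), Pow(Mul(Mul(Add(-2294, -4981), Add(-869, -3788)), Pow(-35, -1)), -1)) = Mul(Pow(Add(4, 14), 2), Pow(Mul(Mul(-7275, -4657), Rational(-1, 35)), -1)) = Mul(Pow(18, 2), Pow(Mul(33879675, Rational(-1, 35)), -1)) = Mul(324, Pow(Rational(-6775935, 7), -1)) = Mul(324, Rational(-7, 6775935)) = Rational(-756, 2258645)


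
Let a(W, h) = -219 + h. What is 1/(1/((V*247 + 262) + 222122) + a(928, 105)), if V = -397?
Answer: -124325/14173049 ≈ -0.0087719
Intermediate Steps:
1/(1/((V*247 + 262) + 222122) + a(928, 105)) = 1/(1/((-397*247 + 262) + 222122) + (-219 + 105)) = 1/(1/((-98059 + 262) + 222122) - 114) = 1/(1/(-97797 + 222122) - 114) = 1/(1/124325 - 114) = 1/(-14173049/124325) = -124325/14173049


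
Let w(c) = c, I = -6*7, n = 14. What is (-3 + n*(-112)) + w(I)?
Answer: -1613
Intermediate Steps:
I = -42
(-3 + n*(-112)) + w(I) = (-3 + 14*(-112)) - 42 = (-3 - 1568) - 42 = -1571 - 42 = -1613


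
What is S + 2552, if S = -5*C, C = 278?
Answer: 1162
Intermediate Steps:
S = -1390 (S = -5*278 = -1390)
S + 2552 = -1390 + 2552 = 1162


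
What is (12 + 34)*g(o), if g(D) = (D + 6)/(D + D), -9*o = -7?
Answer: 1403/7 ≈ 200.43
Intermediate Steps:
o = 7/9 (o = -1/9*(-7) = 7/9 ≈ 0.77778)
g(D) = (6 + D)/(2*D) (g(D) = (6 + D)/((2*D)) = (6 + D)*(1/(2*D)) = (6 + D)/(2*D))
(12 + 34)*g(o) = (12 + 34)*((6 + 7/9)/(2*(7/9))) = 46*((1/2)*(9/7)*(61/9)) = 46*(61/14) = 1403/7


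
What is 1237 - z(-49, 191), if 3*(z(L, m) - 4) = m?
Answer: 3508/3 ≈ 1169.3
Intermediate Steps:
z(L, m) = 4 + m/3
1237 - z(-49, 191) = 1237 - (4 + (⅓)*191) = 1237 - (4 + 191/3) = 1237 - 1*203/3 = 1237 - 203/3 = 3508/3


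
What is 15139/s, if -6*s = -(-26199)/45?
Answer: -454170/2911 ≈ -156.02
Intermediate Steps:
s = -2911/30 (s = -(-123)*(-71/45)/2 = -(-123)*(-71*1/45)/2 = -(-123)*(-71)/(2*45) = -⅙*2911/5 = -2911/30 ≈ -97.033)
15139/s = 15139/(-2911/30) = 15139*(-30/2911) = -454170/2911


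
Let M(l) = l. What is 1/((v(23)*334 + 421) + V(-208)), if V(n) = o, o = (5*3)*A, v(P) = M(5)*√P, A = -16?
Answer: -181/64111939 + 1670*√23/64111939 ≈ 0.00012210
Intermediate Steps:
v(P) = 5*√P
o = -240 (o = (5*3)*(-16) = 15*(-16) = -240)
V(n) = -240
1/((v(23)*334 + 421) + V(-208)) = 1/(((5*√23)*334 + 421) - 240) = 1/((1670*√23 + 421) - 240) = 1/((421 + 1670*√23) - 240) = 1/(181 + 1670*√23)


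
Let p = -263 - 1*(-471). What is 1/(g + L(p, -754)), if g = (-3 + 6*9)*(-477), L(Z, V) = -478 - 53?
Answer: -1/24858 ≈ -4.0228e-5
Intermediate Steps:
p = 208 (p = -263 + 471 = 208)
L(Z, V) = -531
g = -24327 (g = (-3 + 54)*(-477) = 51*(-477) = -24327)
1/(g + L(p, -754)) = 1/(-24327 - 531) = 1/(-24858) = -1/24858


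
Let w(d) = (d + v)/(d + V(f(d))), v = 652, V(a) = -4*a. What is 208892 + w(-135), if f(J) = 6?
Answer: 33213311/159 ≈ 2.0889e+5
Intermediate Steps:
w(d) = (652 + d)/(-24 + d) (w(d) = (d + 652)/(d - 4*6) = (652 + d)/(d - 24) = (652 + d)/(-24 + d))
208892 + w(-135) = 208892 + (652 - 135)/(-24 - 135) = 208892 + 517/(-159) = 208892 - 1/159*517 = 208892 - 517/159 = 33213311/159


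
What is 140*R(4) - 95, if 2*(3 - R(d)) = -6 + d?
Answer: 465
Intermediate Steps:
R(d) = 6 - d/2 (R(d) = 3 - (-6 + d)/2 = 3 + (3 - d/2) = 6 - d/2)
140*R(4) - 95 = 140*(6 - ½*4) - 95 = 140*(6 - 2) - 95 = 140*4 - 95 = 560 - 95 = 465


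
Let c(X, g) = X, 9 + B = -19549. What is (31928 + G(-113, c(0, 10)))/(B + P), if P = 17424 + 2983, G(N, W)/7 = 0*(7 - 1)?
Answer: 31928/849 ≈ 37.607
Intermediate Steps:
B = -19558 (B = -9 - 19549 = -19558)
G(N, W) = 0 (G(N, W) = 7*(0*(7 - 1)) = 7*(0*6) = 7*0 = 0)
P = 20407
(31928 + G(-113, c(0, 10)))/(B + P) = (31928 + 0)/(-19558 + 20407) = 31928/849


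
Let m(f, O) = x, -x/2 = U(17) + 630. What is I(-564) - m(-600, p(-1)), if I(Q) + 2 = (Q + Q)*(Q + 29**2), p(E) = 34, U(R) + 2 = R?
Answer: -311168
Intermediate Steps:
U(R) = -2 + R
x = -1290 (x = -2*((-2 + 17) + 630) = -2*(15 + 630) = -2*645 = -1290)
I(Q) = -2 + 2*Q*(841 + Q) (I(Q) = -2 + (Q + Q)*(Q + 29**2) = -2 + (2*Q)*(Q + 841) = -2 + (2*Q)*(841 + Q) = -2 + 2*Q*(841 + Q))
m(f, O) = -1290
I(-564) - m(-600, p(-1)) = (-2 + 2*(-564)**2 + 1682*(-564)) - 1*(-1290) = (-2 + 2*318096 - 948648) + 1290 = (-2 + 636192 - 948648) + 1290 = -312458 + 1290 = -311168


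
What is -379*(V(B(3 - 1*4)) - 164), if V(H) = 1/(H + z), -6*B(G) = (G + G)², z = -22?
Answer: 4227745/68 ≈ 62173.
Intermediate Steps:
B(G) = -2*G²/3 (B(G) = -(G + G)²/6 = -4*G²/6 = -2*G²/3)
V(H) = 1/(-22 + H) (V(H) = 1/(H - 22) = 1/(-22 + H))
-379*(V(B(3 - 1*4)) - 164) = -379*(1/(-22 - 2*(3 - 1*4)²/3) - 164) = -379*(1/(-22 - 2*(3 - 4)²/3) - 164) = -379*(1/(-22 - ⅔*(-1)²) - 164) = -379*(1/(-22 - ⅔*1) - 164) = -379*(1/(-22 - ⅔) - 164) = -379*(1/(-68/3) - 164) = -379*(-3/68 - 164) = -379*(-11155/68) = 4227745/68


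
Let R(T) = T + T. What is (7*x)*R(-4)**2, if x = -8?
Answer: -3584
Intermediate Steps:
R(T) = 2*T
(7*x)*R(-4)**2 = (7*(-8))*(2*(-4))**2 = -56*(-8)**2 = -56*64 = -3584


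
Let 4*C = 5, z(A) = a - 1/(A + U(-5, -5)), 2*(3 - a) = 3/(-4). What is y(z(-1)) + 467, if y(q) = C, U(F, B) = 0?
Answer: 1873/4 ≈ 468.25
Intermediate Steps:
a = 27/8 (a = 3 - 3/(2*(-4)) = 3 - 3*(-1)/(2*4) = 3 - ½*(-¾) = 3 + 3/8 = 27/8 ≈ 3.3750)
z(A) = 27/8 - 1/A (z(A) = 27/8 - 1/(A + 0) = 27/8 - 1/A)
C = 5/4 (C = (¼)*5 = 5/4 ≈ 1.2500)
y(q) = 5/4
y(z(-1)) + 467 = 5/4 + 467 = 1873/4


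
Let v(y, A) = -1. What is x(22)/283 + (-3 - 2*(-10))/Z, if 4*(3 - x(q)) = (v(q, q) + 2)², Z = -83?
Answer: -18331/93956 ≈ -0.19510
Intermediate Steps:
x(q) = 11/4 (x(q) = 3 - (-1 + 2)²/4 = 3 - ¼*1² = 3 - ¼*1 = 3 - ¼ = 11/4)
x(22)/283 + (-3 - 2*(-10))/Z = (11/4)/283 + (-3 - 2*(-10))/(-83) = (11/4)*(1/283) + (-3 + 20)*(-1/83) = 11/1132 + 17*(-1/83) = 11/1132 - 17/83 = -18331/93956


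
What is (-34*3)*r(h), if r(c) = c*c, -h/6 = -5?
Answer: -91800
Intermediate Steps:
h = 30 (h = -6*(-5) = 30)
r(c) = c²
(-34*3)*r(h) = -34*3*30² = -102*900 = -91800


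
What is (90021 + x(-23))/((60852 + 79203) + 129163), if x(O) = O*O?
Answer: 45275/134609 ≈ 0.33634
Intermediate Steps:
x(O) = O²
(90021 + x(-23))/((60852 + 79203) + 129163) = (90021 + (-23)²)/((60852 + 79203) + 129163) = (90021 + 529)/(140055 + 129163) = 90550/269218 = 90550*(1/269218) = 45275/134609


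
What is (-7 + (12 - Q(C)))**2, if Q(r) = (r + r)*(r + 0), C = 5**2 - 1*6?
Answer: 514089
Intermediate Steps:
C = 19 (C = 25 - 6 = 19)
Q(r) = 2*r**2 (Q(r) = (2*r)*r = 2*r**2)
(-7 + (12 - Q(C)))**2 = (-7 + (12 - 2*19**2))**2 = (-7 + (12 - 2*361))**2 = (-7 + (12 - 1*722))**2 = (-7 + (12 - 722))**2 = (-7 - 710)**2 = (-717)**2 = 514089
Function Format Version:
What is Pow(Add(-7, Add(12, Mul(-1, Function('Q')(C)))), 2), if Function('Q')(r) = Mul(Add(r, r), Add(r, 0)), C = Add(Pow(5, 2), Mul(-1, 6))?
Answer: 514089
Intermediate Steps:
C = 19 (C = Add(25, -6) = 19)
Function('Q')(r) = Mul(2, Pow(r, 2)) (Function('Q')(r) = Mul(Mul(2, r), r) = Mul(2, Pow(r, 2)))
Pow(Add(-7, Add(12, Mul(-1, Function('Q')(C)))), 2) = Pow(Add(-7, Add(12, Mul(-1, Mul(2, Pow(19, 2))))), 2) = Pow(Add(-7, Add(12, Mul(-1, Mul(2, 361)))), 2) = Pow(Add(-7, Add(12, Mul(-1, 722))), 2) = Pow(Add(-7, Add(12, -722)), 2) = Pow(Add(-7, -710), 2) = Pow(-717, 2) = 514089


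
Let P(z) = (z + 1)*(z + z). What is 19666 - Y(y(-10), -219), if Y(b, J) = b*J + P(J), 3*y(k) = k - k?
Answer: -75818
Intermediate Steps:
y(k) = 0 (y(k) = (k - k)/3 = (⅓)*0 = 0)
P(z) = 2*z*(1 + z) (P(z) = (1 + z)*(2*z) = 2*z*(1 + z))
Y(b, J) = J*b + 2*J*(1 + J) (Y(b, J) = b*J + 2*J*(1 + J) = J*b + 2*J*(1 + J))
19666 - Y(y(-10), -219) = 19666 - (-219)*(2 + 0 + 2*(-219)) = 19666 - (-219)*(2 + 0 - 438) = 19666 - (-219)*(-436) = 19666 - 1*95484 = 19666 - 95484 = -75818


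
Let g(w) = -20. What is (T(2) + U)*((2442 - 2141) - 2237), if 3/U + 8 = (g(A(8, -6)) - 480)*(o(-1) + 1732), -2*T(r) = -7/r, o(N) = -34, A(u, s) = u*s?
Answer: -179777081/53063 ≈ -3388.0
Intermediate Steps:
A(u, s) = s*u
T(r) = 7/(2*r) (T(r) = -(-7)/(2*r) = 7/(2*r))
U = -3/849008 (U = 3/(-8 + (-20 - 480)*(-34 + 1732)) = 3/(-8 - 500*1698) = 3/(-8 - 849000) = 3/(-849008) = 3*(-1/849008) = -3/849008 ≈ -3.5335e-6)
(T(2) + U)*((2442 - 2141) - 2237) = ((7/2)/2 - 3/849008)*((2442 - 2141) - 2237) = ((7/2)*(½) - 3/849008)*(301 - 2237) = (7/4 - 3/849008)*(-1936) = (1485761/849008)*(-1936) = -179777081/53063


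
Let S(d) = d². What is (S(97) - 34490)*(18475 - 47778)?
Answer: 734948543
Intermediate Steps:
(S(97) - 34490)*(18475 - 47778) = (97² - 34490)*(18475 - 47778) = (9409 - 34490)*(-29303) = -25081*(-29303) = 734948543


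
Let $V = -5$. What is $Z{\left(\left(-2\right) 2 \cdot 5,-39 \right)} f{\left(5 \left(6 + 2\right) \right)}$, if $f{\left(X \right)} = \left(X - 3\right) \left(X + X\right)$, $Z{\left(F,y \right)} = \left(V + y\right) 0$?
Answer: $0$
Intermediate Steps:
$Z{\left(F,y \right)} = 0$ ($Z{\left(F,y \right)} = \left(-5 + y\right) 0 = 0$)
$f{\left(X \right)} = 2 X \left(-3 + X\right)$ ($f{\left(X \right)} = \left(-3 + X\right) 2 X = 2 X \left(-3 + X\right)$)
$Z{\left(\left(-2\right) 2 \cdot 5,-39 \right)} f{\left(5 \left(6 + 2\right) \right)} = 0 \cdot 2 \cdot 5 \left(6 + 2\right) \left(-3 + 5 \left(6 + 2\right)\right) = 0 \cdot 2 \cdot 5 \cdot 8 \left(-3 + 5 \cdot 8\right) = 0 \cdot 2 \cdot 40 \left(-3 + 40\right) = 0 \cdot 2 \cdot 40 \cdot 37 = 0 \cdot 2960 = 0$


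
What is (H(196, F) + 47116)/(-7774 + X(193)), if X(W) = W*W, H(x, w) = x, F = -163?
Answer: 47312/29475 ≈ 1.6052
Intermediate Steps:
X(W) = W²
(H(196, F) + 47116)/(-7774 + X(193)) = (196 + 47116)/(-7774 + 193²) = 47312/(-7774 + 37249) = 47312/29475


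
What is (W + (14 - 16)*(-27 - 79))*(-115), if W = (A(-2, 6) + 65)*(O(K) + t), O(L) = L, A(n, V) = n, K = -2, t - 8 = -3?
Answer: -46115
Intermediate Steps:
t = 5 (t = 8 - 3 = 5)
W = 189 (W = (-2 + 65)*(-2 + 5) = 63*3 = 189)
(W + (14 - 16)*(-27 - 79))*(-115) = (189 + (14 - 16)*(-27 - 79))*(-115) = (189 - 2*(-106))*(-115) = (189 + 212)*(-115) = 401*(-115) = -46115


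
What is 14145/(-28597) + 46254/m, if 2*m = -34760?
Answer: -784282869/248507930 ≈ -3.1560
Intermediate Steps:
m = -17380 (m = (½)*(-34760) = -17380)
14145/(-28597) + 46254/m = 14145/(-28597) + 46254/(-17380) = 14145*(-1/28597) + 46254*(-1/17380) = -14145/28597 - 23127/8690 = -784282869/248507930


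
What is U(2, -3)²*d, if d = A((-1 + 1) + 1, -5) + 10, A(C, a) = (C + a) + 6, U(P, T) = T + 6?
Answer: 108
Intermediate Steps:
U(P, T) = 6 + T
A(C, a) = 6 + C + a
d = 12 (d = (6 + ((-1 + 1) + 1) - 5) + 10 = (6 + (0 + 1) - 5) + 10 = (6 + 1 - 5) + 10 = 2 + 10 = 12)
U(2, -3)²*d = (6 - 3)²*12 = 3²*12 = 9*12 = 108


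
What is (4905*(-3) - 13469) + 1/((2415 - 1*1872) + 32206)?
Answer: -922997815/32749 ≈ -28184.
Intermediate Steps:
(4905*(-3) - 13469) + 1/((2415 - 1*1872) + 32206) = (-14715 - 13469) + 1/((2415 - 1872) + 32206) = -28184 + 1/(543 + 32206) = -28184 + 1/32749 = -922997815/32749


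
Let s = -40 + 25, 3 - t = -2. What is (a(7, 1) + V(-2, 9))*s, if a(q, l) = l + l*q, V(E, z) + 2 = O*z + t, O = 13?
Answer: -1920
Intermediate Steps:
t = 5 (t = 3 - 1*(-2) = 3 + 2 = 5)
V(E, z) = 3 + 13*z (V(E, z) = -2 + (13*z + 5) = -2 + (5 + 13*z) = 3 + 13*z)
s = -15
(a(7, 1) + V(-2, 9))*s = (1*(1 + 7) + (3 + 13*9))*(-15) = (1*8 + (3 + 117))*(-15) = (8 + 120)*(-15) = 128*(-15) = -1920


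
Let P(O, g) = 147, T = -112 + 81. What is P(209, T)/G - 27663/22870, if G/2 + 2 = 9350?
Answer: -85637593/71262920 ≈ -1.2017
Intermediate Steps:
T = -31
G = 18696 (G = -4 + 2*9350 = -4 + 18700 = 18696)
P(209, T)/G - 27663/22870 = 147/18696 - 27663/22870 = 147*(1/18696) - 27663*1/22870 = 49/6232 - 27663/22870 = -85637593/71262920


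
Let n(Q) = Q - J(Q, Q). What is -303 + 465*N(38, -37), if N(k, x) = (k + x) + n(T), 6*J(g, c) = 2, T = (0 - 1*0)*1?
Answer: 7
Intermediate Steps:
T = 0 (T = (0 + 0)*1 = 0*1 = 0)
J(g, c) = ⅓ (J(g, c) = (⅙)*2 = ⅓)
n(Q) = -⅓ + Q (n(Q) = Q - 1*⅓ = Q - ⅓ = -⅓ + Q)
N(k, x) = -⅓ + k + x (N(k, x) = (k + x) + (-⅓ + 0) = (k + x) - ⅓ = -⅓ + k + x)
-303 + 465*N(38, -37) = -303 + 465*(-⅓ + 38 - 37) = -303 + 465*(⅔) = -303 + 310 = 7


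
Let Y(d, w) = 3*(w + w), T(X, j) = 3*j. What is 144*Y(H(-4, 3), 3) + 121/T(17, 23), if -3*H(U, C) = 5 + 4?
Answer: 178969/69 ≈ 2593.8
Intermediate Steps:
H(U, C) = -3 (H(U, C) = -(5 + 4)/3 = -⅓*9 = -3)
Y(d, w) = 6*w (Y(d, w) = 3*(2*w) = 6*w)
144*Y(H(-4, 3), 3) + 121/T(17, 23) = 144*(6*3) + 121/((3*23)) = 144*18 + 121/69 = 2592 + 121*(1/69) = 2592 + 121/69 = 178969/69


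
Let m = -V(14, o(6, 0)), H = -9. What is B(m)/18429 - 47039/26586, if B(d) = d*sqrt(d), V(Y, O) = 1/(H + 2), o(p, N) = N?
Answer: -47039/26586 + sqrt(7)/903021 ≈ -1.7693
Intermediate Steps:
V(Y, O) = -1/7 (V(Y, O) = 1/(-9 + 2) = 1/(-7) = -1/7)
m = 1/7 (m = -1*(-1/7) = 1/7 ≈ 0.14286)
B(d) = d**(3/2)
B(m)/18429 - 47039/26586 = (1/7)**(3/2)/18429 - 47039/26586 = (sqrt(7)/49)*(1/18429) - 47039*1/26586 = sqrt(7)/903021 - 47039/26586 = -47039/26586 + sqrt(7)/903021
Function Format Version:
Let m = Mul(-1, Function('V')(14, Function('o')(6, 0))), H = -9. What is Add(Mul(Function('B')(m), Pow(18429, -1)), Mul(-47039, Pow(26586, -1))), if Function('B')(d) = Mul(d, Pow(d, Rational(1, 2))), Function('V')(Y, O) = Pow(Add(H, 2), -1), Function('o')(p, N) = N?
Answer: Add(Rational(-47039, 26586), Mul(Rational(1, 903021), Pow(7, Rational(1, 2)))) ≈ -1.7693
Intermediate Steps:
Function('V')(Y, O) = Rational(-1, 7) (Function('V')(Y, O) = Pow(Add(-9, 2), -1) = Pow(-7, -1) = Rational(-1, 7))
m = Rational(1, 7) (m = Mul(-1, Rational(-1, 7)) = Rational(1, 7) ≈ 0.14286)
Function('B')(d) = Pow(d, Rational(3, 2))
Add(Mul(Function('B')(m), Pow(18429, -1)), Mul(-47039, Pow(26586, -1))) = Add(Mul(Pow(Rational(1, 7), Rational(3, 2)), Pow(18429, -1)), Mul(-47039, Pow(26586, -1))) = Add(Mul(Mul(Rational(1, 49), Pow(7, Rational(1, 2))), Rational(1, 18429)), Mul(-47039, Rational(1, 26586))) = Add(Mul(Rational(1, 903021), Pow(7, Rational(1, 2))), Rational(-47039, 26586)) = Add(Rational(-47039, 26586), Mul(Rational(1, 903021), Pow(7, Rational(1, 2))))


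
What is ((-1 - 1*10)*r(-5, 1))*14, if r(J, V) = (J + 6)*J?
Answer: 770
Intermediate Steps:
r(J, V) = J*(6 + J) (r(J, V) = (6 + J)*J = J*(6 + J))
((-1 - 1*10)*r(-5, 1))*14 = ((-1 - 1*10)*(-5*(6 - 5)))*14 = ((-1 - 10)*(-5*1))*14 = -11*(-5)*14 = 55*14 = 770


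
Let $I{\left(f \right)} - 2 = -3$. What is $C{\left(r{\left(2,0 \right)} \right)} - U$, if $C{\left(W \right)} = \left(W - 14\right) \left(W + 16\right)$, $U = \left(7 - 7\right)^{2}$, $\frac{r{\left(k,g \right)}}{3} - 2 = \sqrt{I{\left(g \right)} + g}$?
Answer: $-185 + 42 i \approx -185.0 + 42.0 i$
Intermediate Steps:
$I{\left(f \right)} = -1$ ($I{\left(f \right)} = 2 - 3 = -1$)
$r{\left(k,g \right)} = 6 + 3 \sqrt{-1 + g}$
$U = 0$ ($U = 0^{2} = 0$)
$C{\left(W \right)} = \left(-14 + W\right) \left(16 + W\right)$ ($C{\left(W \right)} = \left(W - 14\right) \left(16 + W\right) = \left(-14 + W\right) \left(16 + W\right)$)
$C{\left(r{\left(2,0 \right)} \right)} - U = \left(-224 + \left(6 + 3 \sqrt{-1 + 0}\right)^{2} + 2 \left(6 + 3 \sqrt{-1 + 0}\right)\right) - 0 = \left(-224 + \left(6 + 3 \sqrt{-1}\right)^{2} + 2 \left(6 + 3 \sqrt{-1}\right)\right) + 0 = \left(-224 + \left(6 + 3 i\right)^{2} + 2 \left(6 + 3 i\right)\right) + 0 = \left(-224 + \left(6 + 3 i\right)^{2} + \left(12 + 6 i\right)\right) + 0 = \left(-212 + \left(6 + 3 i\right)^{2} + 6 i\right) + 0 = -212 + \left(6 + 3 i\right)^{2} + 6 i$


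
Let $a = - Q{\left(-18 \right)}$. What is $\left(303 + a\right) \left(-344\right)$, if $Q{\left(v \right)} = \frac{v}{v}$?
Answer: $-103888$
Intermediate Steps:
$Q{\left(v \right)} = 1$
$a = -1$ ($a = \left(-1\right) 1 = -1$)
$\left(303 + a\right) \left(-344\right) = \left(303 - 1\right) \left(-344\right) = 302 \left(-344\right) = -103888$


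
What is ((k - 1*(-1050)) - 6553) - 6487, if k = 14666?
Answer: 2676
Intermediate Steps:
((k - 1*(-1050)) - 6553) - 6487 = ((14666 - 1*(-1050)) - 6553) - 6487 = ((14666 + 1050) - 6553) - 6487 = (15716 - 6553) - 6487 = 9163 - 6487 = 2676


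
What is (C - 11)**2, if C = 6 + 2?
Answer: 9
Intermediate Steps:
C = 8
(C - 11)**2 = (8 - 11)**2 = (-3)**2 = 9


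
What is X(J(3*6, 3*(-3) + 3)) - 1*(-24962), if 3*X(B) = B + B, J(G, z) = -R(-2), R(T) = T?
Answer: 74890/3 ≈ 24963.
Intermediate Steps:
J(G, z) = 2 (J(G, z) = -1*(-2) = 2)
X(B) = 2*B/3 (X(B) = (B + B)/3 = (2*B)/3 = 2*B/3)
X(J(3*6, 3*(-3) + 3)) - 1*(-24962) = (2/3)*2 - 1*(-24962) = 4/3 + 24962 = 74890/3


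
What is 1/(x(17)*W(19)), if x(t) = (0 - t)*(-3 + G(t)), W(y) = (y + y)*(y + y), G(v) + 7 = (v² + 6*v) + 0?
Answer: -1/9352788 ≈ -1.0692e-7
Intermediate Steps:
G(v) = -7 + v² + 6*v (G(v) = -7 + ((v² + 6*v) + 0) = -7 + (v² + 6*v) = -7 + v² + 6*v)
W(y) = 4*y² (W(y) = (2*y)*(2*y) = 4*y²)
x(t) = -t*(-10 + t² + 6*t) (x(t) = (0 - t)*(-3 + (-7 + t² + 6*t)) = (-t)*(-10 + t² + 6*t) = -t*(-10 + t² + 6*t))
1/(x(17)*W(19)) = 1/((17*(10 - 1*17² - 6*17))*(4*19²)) = 1/((17*(10 - 1*289 - 102))*(4*361)) = 1/((17*(10 - 289 - 102))*1444) = 1/((17*(-381))*1444) = 1/(-6477*1444) = 1/(-9352788) = -1/9352788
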